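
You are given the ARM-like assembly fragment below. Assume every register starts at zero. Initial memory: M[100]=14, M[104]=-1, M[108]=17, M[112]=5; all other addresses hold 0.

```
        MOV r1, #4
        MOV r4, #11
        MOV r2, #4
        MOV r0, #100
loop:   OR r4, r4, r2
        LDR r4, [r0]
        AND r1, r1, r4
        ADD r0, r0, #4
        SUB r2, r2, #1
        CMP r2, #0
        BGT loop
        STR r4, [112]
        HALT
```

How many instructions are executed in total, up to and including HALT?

after MOV r1, #4: r1=4
after MOV r4, #11: r4=11
after MOV r2, #4: r2=4
after MOV r0, #100: r0=100
after OR r4, r4, r2: r4=11|4=15
after LDR r4, [r0]: r4=M[100]=14
after AND r1, r1, r4: r1=4&14=4
after ADD r0, r0, #4: r0=100+4=104
after SUB r2, r2, #1: r2=4-1=3
CMP r2, #0  (cmp 3,0)
BGT loop: taken
after OR r4, r4, r2: r4=14|3=15
after LDR r4, [r0]: r4=M[104]=-1
after AND r1, r1, r4: r1=4&(-1)=4
after ADD r0, r0, #4: r0=104+4=108
after SUB r2, r2, #1: r2=3-1=2
CMP r2, #0  (cmp 2,0)
BGT loop: taken
after OR r4, r4, r2: r4=(-1)|2=-1
after LDR r4, [r0]: r4=M[108]=17
after AND r1, r1, r4: r1=4&17=0
after ADD r0, r0, #4: r0=108+4=112
after SUB r2, r2, #1: r2=2-1=1
CMP r2, #0  (cmp 1,0)
BGT loop: taken
after OR r4, r4, r2: r4=17|1=17
after LDR r4, [r0]: r4=M[112]=5
after AND r1, r1, r4: r1=0&5=0
after ADD r0, r0, #4: r0=112+4=116
after SUB r2, r2, #1: r2=1-1=0
CMP r2, #0  (cmp 0,0)
BGT loop: not taken
STR r4, [112] → M[112]=5
halt.
Total executed instructions: 34.

34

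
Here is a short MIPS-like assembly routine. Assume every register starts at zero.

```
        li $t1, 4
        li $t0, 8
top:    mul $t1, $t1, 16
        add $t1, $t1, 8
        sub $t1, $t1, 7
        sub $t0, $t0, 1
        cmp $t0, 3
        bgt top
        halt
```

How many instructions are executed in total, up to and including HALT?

li $t1, 4 → $t1=4
li $t0, 8 → $t0=8
mul $t1, $t1, 16 → $t1=4*16=64
add $t1, $t1, 8 → $t1=64+8=72
sub $t1, $t1, 7 → $t1=72-7=65
sub $t0, $t0, 1 → $t0=8-1=7
cmp $t0, 3  (cmp 7,3)
bgt top: taken
mul $t1, $t1, 16 → $t1=65*16=1040
add $t1, $t1, 8 → $t1=1040+8=1048
sub $t1, $t1, 7 → $t1=1048-7=1041
sub $t0, $t0, 1 → $t0=7-1=6
cmp $t0, 3  (cmp 6,3)
bgt top: taken
mul $t1, $t1, 16 → $t1=1041*16=16656
add $t1, $t1, 8 → $t1=16656+8=16664
sub $t1, $t1, 7 → $t1=16664-7=16657
sub $t0, $t0, 1 → $t0=6-1=5
cmp $t0, 3  (cmp 5,3)
bgt top: taken
mul $t1, $t1, 16 → $t1=16657*16=266512
add $t1, $t1, 8 → $t1=266512+8=266520
sub $t1, $t1, 7 → $t1=266520-7=266513
sub $t0, $t0, 1 → $t0=5-1=4
cmp $t0, 3  (cmp 4,3)
bgt top: taken
mul $t1, $t1, 16 → $t1=266513*16=4264208
add $t1, $t1, 8 → $t1=4264208+8=4264216
sub $t1, $t1, 7 → $t1=4264216-7=4264209
sub $t0, $t0, 1 → $t0=4-1=3
cmp $t0, 3  (cmp 3,3)
bgt top: not taken
halt.
Total executed instructions: 33.

33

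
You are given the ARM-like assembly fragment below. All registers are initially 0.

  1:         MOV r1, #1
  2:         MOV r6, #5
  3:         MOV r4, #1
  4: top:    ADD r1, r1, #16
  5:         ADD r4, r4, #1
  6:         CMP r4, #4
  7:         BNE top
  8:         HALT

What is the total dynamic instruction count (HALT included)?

MOV r1, #1 → r1=1
MOV r6, #5 → r6=5
MOV r4, #1 → r4=1
ADD r1, r1, #16 → r1=1+16=17
ADD r4, r4, #1 → r4=1+1=2
CMP r4, #4  (cmp 2,4)
BNE top: taken
ADD r1, r1, #16 → r1=17+16=33
ADD r4, r4, #1 → r4=2+1=3
CMP r4, #4  (cmp 3,4)
BNE top: taken
ADD r1, r1, #16 → r1=33+16=49
ADD r4, r4, #1 → r4=3+1=4
CMP r4, #4  (cmp 4,4)
BNE top: not taken
halt.
Total executed instructions: 16.

16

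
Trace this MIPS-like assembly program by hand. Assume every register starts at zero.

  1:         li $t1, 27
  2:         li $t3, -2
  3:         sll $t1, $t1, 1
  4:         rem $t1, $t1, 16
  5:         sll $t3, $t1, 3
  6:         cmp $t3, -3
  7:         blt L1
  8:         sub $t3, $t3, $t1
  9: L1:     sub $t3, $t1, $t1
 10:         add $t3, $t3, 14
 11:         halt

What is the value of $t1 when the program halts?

6

$t1=27
$t3=-2
$t1=27<<1=54
$t1=54%16=6
$t3=6<<3=48
cmp $t3, -3  (cmp 48,-3)
blt L1: not taken
$t3=48-6=42
$t3=6-6=0
$t3=0+14=14
halt.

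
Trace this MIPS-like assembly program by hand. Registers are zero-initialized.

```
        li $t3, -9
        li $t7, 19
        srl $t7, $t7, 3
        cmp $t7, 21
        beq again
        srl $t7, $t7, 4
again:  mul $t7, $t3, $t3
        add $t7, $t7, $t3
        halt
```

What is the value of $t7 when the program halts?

72

li $t3, -9 → $t3=-9
li $t7, 19 → $t7=19
srl $t7, $t7, 3 → $t7=19>>3=2
cmp $t7, 21  (cmp 2,21)
beq again: not taken
srl $t7, $t7, 4 → $t7=2>>4=0
mul $t7, $t3, $t3 → $t7=(-9)*(-9)=81
add $t7, $t7, $t3 → $t7=81+(-9)=72
halt.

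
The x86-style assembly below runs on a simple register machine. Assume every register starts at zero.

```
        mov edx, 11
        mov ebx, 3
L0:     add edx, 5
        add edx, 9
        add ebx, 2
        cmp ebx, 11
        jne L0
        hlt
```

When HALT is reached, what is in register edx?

67

after mov edx, 11: edx=11
after mov ebx, 3: ebx=3
after add edx, 5: edx=11+5=16
after add edx, 9: edx=16+9=25
after add ebx, 2: ebx=3+2=5
cmp ebx, 11  (cmp 5,11)
jne L0: taken
after add edx, 5: edx=25+5=30
after add edx, 9: edx=30+9=39
after add ebx, 2: ebx=5+2=7
cmp ebx, 11  (cmp 7,11)
jne L0: taken
after add edx, 5: edx=39+5=44
after add edx, 9: edx=44+9=53
after add ebx, 2: ebx=7+2=9
cmp ebx, 11  (cmp 9,11)
jne L0: taken
after add edx, 5: edx=53+5=58
after add edx, 9: edx=58+9=67
after add ebx, 2: ebx=9+2=11
cmp ebx, 11  (cmp 11,11)
jne L0: not taken
halt.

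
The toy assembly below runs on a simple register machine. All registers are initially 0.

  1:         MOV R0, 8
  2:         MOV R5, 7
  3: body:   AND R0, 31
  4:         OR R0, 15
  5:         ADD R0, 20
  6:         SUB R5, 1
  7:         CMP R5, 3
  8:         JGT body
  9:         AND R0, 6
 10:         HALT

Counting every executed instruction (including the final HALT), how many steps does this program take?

MOV R0, 8 → R0=8
MOV R5, 7 → R5=7
AND R0, 31 → R0=8&31=8
OR R0, 15 → R0=8|15=15
ADD R0, 20 → R0=15+20=35
SUB R5, 1 → R5=7-1=6
CMP R5, 3  (cmp 6,3)
JGT body: taken
AND R0, 31 → R0=35&31=3
OR R0, 15 → R0=3|15=15
ADD R0, 20 → R0=15+20=35
SUB R5, 1 → R5=6-1=5
CMP R5, 3  (cmp 5,3)
JGT body: taken
AND R0, 31 → R0=35&31=3
OR R0, 15 → R0=3|15=15
ADD R0, 20 → R0=15+20=35
SUB R5, 1 → R5=5-1=4
CMP R5, 3  (cmp 4,3)
JGT body: taken
AND R0, 31 → R0=35&31=3
OR R0, 15 → R0=3|15=15
ADD R0, 20 → R0=15+20=35
SUB R5, 1 → R5=4-1=3
CMP R5, 3  (cmp 3,3)
JGT body: not taken
AND R0, 6 → R0=35&6=2
halt.
Total executed instructions: 28.

28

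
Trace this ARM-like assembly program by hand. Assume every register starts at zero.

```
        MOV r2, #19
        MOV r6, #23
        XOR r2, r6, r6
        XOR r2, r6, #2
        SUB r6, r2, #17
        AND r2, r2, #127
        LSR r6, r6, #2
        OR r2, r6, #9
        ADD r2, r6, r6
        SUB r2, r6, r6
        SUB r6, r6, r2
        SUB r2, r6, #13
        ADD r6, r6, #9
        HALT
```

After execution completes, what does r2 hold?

-12

MOV r2, #19 → r2=19
MOV r6, #23 → r6=23
XOR r2, r6, r6 → r2=23^23=0
XOR r2, r6, #2 → r2=23^2=21
SUB r6, r2, #17 → r6=21-17=4
AND r2, r2, #127 → r2=21&127=21
LSR r6, r6, #2 → r6=4>>2=1
OR r2, r6, #9 → r2=1|9=9
ADD r2, r6, r6 → r2=1+1=2
SUB r2, r6, r6 → r2=1-1=0
SUB r6, r6, r2 → r6=1-0=1
SUB r2, r6, #13 → r2=1-13=-12
ADD r6, r6, #9 → r6=1+9=10
halt.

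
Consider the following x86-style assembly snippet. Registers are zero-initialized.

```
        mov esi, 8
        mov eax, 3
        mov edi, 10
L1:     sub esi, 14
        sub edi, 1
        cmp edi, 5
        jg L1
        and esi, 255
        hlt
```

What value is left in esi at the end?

esi=8
eax=3
edi=10
esi=8-14=-6
edi=10-1=9
cmp edi, 5  (cmp 9,5)
jg L1: taken
esi=(-6)-14=-20
edi=9-1=8
cmp edi, 5  (cmp 8,5)
jg L1: taken
esi=(-20)-14=-34
edi=8-1=7
cmp edi, 5  (cmp 7,5)
jg L1: taken
esi=(-34)-14=-48
edi=7-1=6
cmp edi, 5  (cmp 6,5)
jg L1: taken
esi=(-48)-14=-62
edi=6-1=5
cmp edi, 5  (cmp 5,5)
jg L1: not taken
esi=(-62)&255=194
halt.

194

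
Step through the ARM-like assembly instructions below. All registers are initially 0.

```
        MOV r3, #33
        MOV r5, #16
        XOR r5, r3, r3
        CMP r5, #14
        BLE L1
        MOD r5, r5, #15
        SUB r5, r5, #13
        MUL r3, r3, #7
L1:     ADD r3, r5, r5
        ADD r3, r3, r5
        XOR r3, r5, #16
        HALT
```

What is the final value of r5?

0

after MOV r3, #33: r3=33
after MOV r5, #16: r5=16
after XOR r5, r3, r3: r5=33^33=0
CMP r5, #14  (cmp 0,14)
BLE L1: taken
after ADD r3, r5, r5: r3=0+0=0
after ADD r3, r3, r5: r3=0+0=0
after XOR r3, r5, #16: r3=0^16=16
halt.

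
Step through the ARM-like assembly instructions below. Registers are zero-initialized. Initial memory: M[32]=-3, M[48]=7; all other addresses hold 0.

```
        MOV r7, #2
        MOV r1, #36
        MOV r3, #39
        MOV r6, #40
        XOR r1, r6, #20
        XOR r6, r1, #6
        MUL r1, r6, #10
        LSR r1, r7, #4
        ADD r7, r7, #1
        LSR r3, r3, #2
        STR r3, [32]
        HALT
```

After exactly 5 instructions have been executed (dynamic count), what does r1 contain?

60

r7=2
r1=36
r3=39
r6=40
r1=40^20=60
After step 5: r1 = 60.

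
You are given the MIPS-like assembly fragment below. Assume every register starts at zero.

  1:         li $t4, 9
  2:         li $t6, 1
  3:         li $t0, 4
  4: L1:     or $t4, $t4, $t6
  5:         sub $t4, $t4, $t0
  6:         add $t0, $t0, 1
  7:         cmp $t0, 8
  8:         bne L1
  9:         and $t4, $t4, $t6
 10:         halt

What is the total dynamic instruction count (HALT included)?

$t4=9
$t6=1
$t0=4
$t4=9|1=9
$t4=9-4=5
$t0=4+1=5
cmp $t0, 8  (cmp 5,8)
bne L1: taken
$t4=5|1=5
$t4=5-5=0
$t0=5+1=6
cmp $t0, 8  (cmp 6,8)
bne L1: taken
$t4=0|1=1
$t4=1-6=-5
$t0=6+1=7
cmp $t0, 8  (cmp 7,8)
bne L1: taken
$t4=(-5)|1=-5
$t4=(-5)-7=-12
$t0=7+1=8
cmp $t0, 8  (cmp 8,8)
bne L1: not taken
$t4=(-12)&1=0
halt.
Total executed instructions: 25.

25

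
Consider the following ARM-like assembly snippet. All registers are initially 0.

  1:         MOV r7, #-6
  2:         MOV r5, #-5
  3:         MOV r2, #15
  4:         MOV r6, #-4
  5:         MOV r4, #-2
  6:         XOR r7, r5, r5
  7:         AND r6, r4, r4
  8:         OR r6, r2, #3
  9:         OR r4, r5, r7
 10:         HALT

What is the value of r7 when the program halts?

0

r7=-6
r5=-5
r2=15
r6=-4
r4=-2
r7=(-5)^(-5)=0
r6=(-2)&(-2)=-2
r6=15|3=15
r4=(-5)|0=-5
halt.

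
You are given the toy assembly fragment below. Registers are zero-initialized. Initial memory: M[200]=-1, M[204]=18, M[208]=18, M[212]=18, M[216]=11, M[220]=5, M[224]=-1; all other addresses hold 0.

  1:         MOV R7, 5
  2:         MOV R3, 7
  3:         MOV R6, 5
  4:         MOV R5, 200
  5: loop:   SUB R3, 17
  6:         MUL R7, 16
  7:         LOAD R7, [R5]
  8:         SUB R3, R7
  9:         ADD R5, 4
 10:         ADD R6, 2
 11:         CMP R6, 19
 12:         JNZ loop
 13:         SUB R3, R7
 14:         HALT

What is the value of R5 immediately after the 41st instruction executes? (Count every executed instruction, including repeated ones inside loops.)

220

after MOV R7, 5: R7=5
after MOV R3, 7: R3=7
after MOV R6, 5: R6=5
after MOV R5, 200: R5=200
after SUB R3, 17: R3=7-17=-10
after MUL R7, 16: R7=5*16=80
after LOAD R7, [R5]: R7=M[200]=-1
after SUB R3, R7: R3=(-10)-(-1)=-9
after ADD R5, 4: R5=200+4=204
after ADD R6, 2: R6=5+2=7
CMP R6, 19  (cmp 7,19)
JNZ loop: taken
after SUB R3, 17: R3=(-9)-17=-26
after MUL R7, 16: R7=(-1)*16=-16
after LOAD R7, [R5]: R7=M[204]=18
after SUB R3, R7: R3=(-26)-18=-44
after ADD R5, 4: R5=204+4=208
after ADD R6, 2: R6=7+2=9
CMP R6, 19  (cmp 9,19)
JNZ loop: taken
after SUB R3, 17: R3=(-44)-17=-61
after MUL R7, 16: R7=18*16=288
after LOAD R7, [R5]: R7=M[208]=18
after SUB R3, R7: R3=(-61)-18=-79
after ADD R5, 4: R5=208+4=212
after ADD R6, 2: R6=9+2=11
CMP R6, 19  (cmp 11,19)
JNZ loop: taken
after SUB R3, 17: R3=(-79)-17=-96
after MUL R7, 16: R7=18*16=288
after LOAD R7, [R5]: R7=M[212]=18
after SUB R3, R7: R3=(-96)-18=-114
after ADD R5, 4: R5=212+4=216
after ADD R6, 2: R6=11+2=13
CMP R6, 19  (cmp 13,19)
JNZ loop: taken
after SUB R3, 17: R3=(-114)-17=-131
after MUL R7, 16: R7=18*16=288
after LOAD R7, [R5]: R7=M[216]=11
after SUB R3, R7: R3=(-131)-11=-142
after ADD R5, 4: R5=216+4=220
After step 41: R5 = 220.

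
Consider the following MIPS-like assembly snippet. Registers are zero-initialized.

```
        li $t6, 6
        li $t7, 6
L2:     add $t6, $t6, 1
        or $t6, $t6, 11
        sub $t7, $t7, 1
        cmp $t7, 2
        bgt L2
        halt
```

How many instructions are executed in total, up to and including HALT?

23

after li $t6, 6: $t6=6
after li $t7, 6: $t7=6
after add $t6, $t6, 1: $t6=6+1=7
after or $t6, $t6, 11: $t6=7|11=15
after sub $t7, $t7, 1: $t7=6-1=5
cmp $t7, 2  (cmp 5,2)
bgt L2: taken
after add $t6, $t6, 1: $t6=15+1=16
after or $t6, $t6, 11: $t6=16|11=27
after sub $t7, $t7, 1: $t7=5-1=4
cmp $t7, 2  (cmp 4,2)
bgt L2: taken
after add $t6, $t6, 1: $t6=27+1=28
after or $t6, $t6, 11: $t6=28|11=31
after sub $t7, $t7, 1: $t7=4-1=3
cmp $t7, 2  (cmp 3,2)
bgt L2: taken
after add $t6, $t6, 1: $t6=31+1=32
after or $t6, $t6, 11: $t6=32|11=43
after sub $t7, $t7, 1: $t7=3-1=2
cmp $t7, 2  (cmp 2,2)
bgt L2: not taken
halt.
Total executed instructions: 23.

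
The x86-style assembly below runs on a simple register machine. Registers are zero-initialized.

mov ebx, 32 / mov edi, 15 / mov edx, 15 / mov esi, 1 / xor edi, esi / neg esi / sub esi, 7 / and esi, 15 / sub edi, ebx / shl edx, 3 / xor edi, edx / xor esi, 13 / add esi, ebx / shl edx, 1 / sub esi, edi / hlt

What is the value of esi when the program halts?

143

after mov ebx, 32: ebx=32
after mov edi, 15: edi=15
after mov edx, 15: edx=15
after mov esi, 1: esi=1
after xor edi, esi: edi=15^1=14
after neg esi: esi=-(1)=-1
after sub esi, 7: esi=(-1)-7=-8
after and esi, 15: esi=(-8)&15=8
after sub edi, ebx: edi=14-32=-18
after shl edx, 3: edx=15<<3=120
after xor edi, edx: edi=(-18)^120=-106
after xor esi, 13: esi=8^13=5
after add esi, ebx: esi=5+32=37
after shl edx, 1: edx=120<<1=240
after sub esi, edi: esi=37-(-106)=143
halt.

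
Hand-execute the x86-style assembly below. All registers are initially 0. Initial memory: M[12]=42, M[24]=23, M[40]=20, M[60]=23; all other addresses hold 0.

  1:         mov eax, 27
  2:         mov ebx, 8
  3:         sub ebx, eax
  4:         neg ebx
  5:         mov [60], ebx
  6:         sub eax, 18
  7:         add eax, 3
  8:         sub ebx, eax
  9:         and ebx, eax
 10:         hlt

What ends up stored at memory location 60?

19

after mov eax, 27: eax=27
after mov ebx, 8: ebx=8
after sub ebx, eax: ebx=8-27=-19
after neg ebx: ebx=-(-19)=19
mov [60], ebx → M[60]=19
after sub eax, 18: eax=27-18=9
after add eax, 3: eax=9+3=12
after sub ebx, eax: ebx=19-12=7
after and ebx, eax: ebx=7&12=4
halt.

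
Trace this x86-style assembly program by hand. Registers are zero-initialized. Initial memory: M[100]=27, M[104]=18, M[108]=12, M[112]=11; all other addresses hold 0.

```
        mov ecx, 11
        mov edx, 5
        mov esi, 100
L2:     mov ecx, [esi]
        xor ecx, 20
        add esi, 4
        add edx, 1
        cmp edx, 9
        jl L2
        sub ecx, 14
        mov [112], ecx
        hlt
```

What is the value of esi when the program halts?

116

ecx=11
edx=5
esi=100
ecx=M[100]=27
ecx=27^20=15
esi=100+4=104
edx=5+1=6
cmp edx, 9  (cmp 6,9)
jl L2: taken
ecx=M[104]=18
ecx=18^20=6
esi=104+4=108
edx=6+1=7
cmp edx, 9  (cmp 7,9)
jl L2: taken
ecx=M[108]=12
ecx=12^20=24
esi=108+4=112
edx=7+1=8
cmp edx, 9  (cmp 8,9)
jl L2: taken
ecx=M[112]=11
ecx=11^20=31
esi=112+4=116
edx=8+1=9
cmp edx, 9  (cmp 9,9)
jl L2: not taken
ecx=31-14=17
mov [112], ecx → M[112]=17
halt.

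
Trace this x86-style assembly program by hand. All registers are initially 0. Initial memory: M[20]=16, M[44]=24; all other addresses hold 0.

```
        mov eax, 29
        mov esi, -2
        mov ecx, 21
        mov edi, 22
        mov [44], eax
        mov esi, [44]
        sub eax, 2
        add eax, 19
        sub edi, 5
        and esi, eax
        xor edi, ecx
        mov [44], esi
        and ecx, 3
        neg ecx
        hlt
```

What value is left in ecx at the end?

-1

mov eax, 29 → eax=29
mov esi, -2 → esi=-2
mov ecx, 21 → ecx=21
mov edi, 22 → edi=22
mov [44], eax → M[44]=29
mov esi, [44] → esi=M[44]=29
sub eax, 2 → eax=29-2=27
add eax, 19 → eax=27+19=46
sub edi, 5 → edi=22-5=17
and esi, eax → esi=29&46=12
xor edi, ecx → edi=17^21=4
mov [44], esi → M[44]=12
and ecx, 3 → ecx=21&3=1
neg ecx → ecx=-(1)=-1
halt.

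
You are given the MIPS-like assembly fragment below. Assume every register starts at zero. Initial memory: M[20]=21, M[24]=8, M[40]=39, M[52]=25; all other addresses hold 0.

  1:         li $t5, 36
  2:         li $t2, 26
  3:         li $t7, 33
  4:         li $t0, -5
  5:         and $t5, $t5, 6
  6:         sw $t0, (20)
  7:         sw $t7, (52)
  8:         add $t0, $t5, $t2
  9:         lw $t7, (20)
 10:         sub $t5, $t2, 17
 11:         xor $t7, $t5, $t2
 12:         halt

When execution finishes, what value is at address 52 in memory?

after li $t5, 36: $t5=36
after li $t2, 26: $t2=26
after li $t7, 33: $t7=33
after li $t0, -5: $t0=-5
after and $t5, $t5, 6: $t5=36&6=4
sw $t0, (20) → M[20]=-5
sw $t7, (52) → M[52]=33
after add $t0, $t5, $t2: $t0=4+26=30
after lw $t7, (20): $t7=M[20]=-5
after sub $t5, $t2, 17: $t5=26-17=9
after xor $t7, $t5, $t2: $t7=9^26=19
halt.

33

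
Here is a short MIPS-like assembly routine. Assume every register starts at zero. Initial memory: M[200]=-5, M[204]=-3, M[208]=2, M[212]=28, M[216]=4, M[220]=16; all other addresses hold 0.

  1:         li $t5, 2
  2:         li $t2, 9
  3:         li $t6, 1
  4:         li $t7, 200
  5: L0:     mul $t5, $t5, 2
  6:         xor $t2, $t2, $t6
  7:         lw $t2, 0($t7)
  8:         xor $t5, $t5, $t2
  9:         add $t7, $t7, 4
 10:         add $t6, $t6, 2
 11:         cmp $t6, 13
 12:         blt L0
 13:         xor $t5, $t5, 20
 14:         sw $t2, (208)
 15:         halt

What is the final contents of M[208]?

16

$t5=2
$t2=9
$t6=1
$t7=200
$t5=2*2=4
$t2=9^1=8
$t2=M[200]=-5
$t5=4^(-5)=-1
$t7=200+4=204
$t6=1+2=3
cmp $t6, 13  (cmp 3,13)
blt L0: taken
$t5=(-1)*2=-2
$t2=(-5)^3=-8
$t2=M[204]=-3
$t5=(-2)^(-3)=3
$t7=204+4=208
$t6=3+2=5
cmp $t6, 13  (cmp 5,13)
blt L0: taken
$t5=3*2=6
$t2=(-3)^5=-8
$t2=M[208]=2
$t5=6^2=4
$t7=208+4=212
$t6=5+2=7
cmp $t6, 13  (cmp 7,13)
blt L0: taken
$t5=4*2=8
$t2=2^7=5
$t2=M[212]=28
$t5=8^28=20
$t7=212+4=216
$t6=7+2=9
cmp $t6, 13  (cmp 9,13)
blt L0: taken
$t5=20*2=40
$t2=28^9=21
$t2=M[216]=4
$t5=40^4=44
$t7=216+4=220
$t6=9+2=11
cmp $t6, 13  (cmp 11,13)
blt L0: taken
$t5=44*2=88
$t2=4^11=15
$t2=M[220]=16
$t5=88^16=72
$t7=220+4=224
$t6=11+2=13
cmp $t6, 13  (cmp 13,13)
blt L0: not taken
$t5=72^20=92
sw $t2, (208) → M[208]=16
halt.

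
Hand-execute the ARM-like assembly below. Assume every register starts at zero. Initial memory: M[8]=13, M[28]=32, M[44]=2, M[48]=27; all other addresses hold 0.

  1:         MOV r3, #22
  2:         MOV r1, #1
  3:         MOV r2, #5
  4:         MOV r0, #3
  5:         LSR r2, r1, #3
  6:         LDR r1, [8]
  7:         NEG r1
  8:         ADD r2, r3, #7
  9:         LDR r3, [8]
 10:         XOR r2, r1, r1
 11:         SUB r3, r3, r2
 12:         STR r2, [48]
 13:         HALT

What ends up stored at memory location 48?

after MOV r3, #22: r3=22
after MOV r1, #1: r1=1
after MOV r2, #5: r2=5
after MOV r0, #3: r0=3
after LSR r2, r1, #3: r2=1>>3=0
after LDR r1, [8]: r1=M[8]=13
after NEG r1: r1=-(13)=-13
after ADD r2, r3, #7: r2=22+7=29
after LDR r3, [8]: r3=M[8]=13
after XOR r2, r1, r1: r2=(-13)^(-13)=0
after SUB r3, r3, r2: r3=13-0=13
STR r2, [48] → M[48]=0
halt.

0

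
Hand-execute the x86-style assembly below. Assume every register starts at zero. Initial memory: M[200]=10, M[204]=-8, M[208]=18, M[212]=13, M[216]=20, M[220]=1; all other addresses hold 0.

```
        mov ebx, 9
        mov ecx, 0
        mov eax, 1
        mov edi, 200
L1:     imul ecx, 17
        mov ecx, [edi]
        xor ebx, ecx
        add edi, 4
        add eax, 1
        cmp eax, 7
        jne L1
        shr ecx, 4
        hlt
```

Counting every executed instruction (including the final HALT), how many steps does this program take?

after mov ebx, 9: ebx=9
after mov ecx, 0: ecx=0
after mov eax, 1: eax=1
after mov edi, 200: edi=200
after imul ecx, 17: ecx=0*17=0
after mov ecx, [edi]: ecx=M[200]=10
after xor ebx, ecx: ebx=9^10=3
after add edi, 4: edi=200+4=204
after add eax, 1: eax=1+1=2
cmp eax, 7  (cmp 2,7)
jne L1: taken
after imul ecx, 17: ecx=10*17=170
after mov ecx, [edi]: ecx=M[204]=-8
after xor ebx, ecx: ebx=3^(-8)=-5
after add edi, 4: edi=204+4=208
after add eax, 1: eax=2+1=3
cmp eax, 7  (cmp 3,7)
jne L1: taken
after imul ecx, 17: ecx=(-8)*17=-136
after mov ecx, [edi]: ecx=M[208]=18
after xor ebx, ecx: ebx=(-5)^18=-23
after add edi, 4: edi=208+4=212
after add eax, 1: eax=3+1=4
cmp eax, 7  (cmp 4,7)
jne L1: taken
after imul ecx, 17: ecx=18*17=306
after mov ecx, [edi]: ecx=M[212]=13
after xor ebx, ecx: ebx=(-23)^13=-28
after add edi, 4: edi=212+4=216
after add eax, 1: eax=4+1=5
cmp eax, 7  (cmp 5,7)
jne L1: taken
after imul ecx, 17: ecx=13*17=221
after mov ecx, [edi]: ecx=M[216]=20
after xor ebx, ecx: ebx=(-28)^20=-16
after add edi, 4: edi=216+4=220
after add eax, 1: eax=5+1=6
cmp eax, 7  (cmp 6,7)
jne L1: taken
after imul ecx, 17: ecx=20*17=340
after mov ecx, [edi]: ecx=M[220]=1
after xor ebx, ecx: ebx=(-16)^1=-15
after add edi, 4: edi=220+4=224
after add eax, 1: eax=6+1=7
cmp eax, 7  (cmp 7,7)
jne L1: not taken
after shr ecx, 4: ecx=1>>4=0
halt.
Total executed instructions: 48.

48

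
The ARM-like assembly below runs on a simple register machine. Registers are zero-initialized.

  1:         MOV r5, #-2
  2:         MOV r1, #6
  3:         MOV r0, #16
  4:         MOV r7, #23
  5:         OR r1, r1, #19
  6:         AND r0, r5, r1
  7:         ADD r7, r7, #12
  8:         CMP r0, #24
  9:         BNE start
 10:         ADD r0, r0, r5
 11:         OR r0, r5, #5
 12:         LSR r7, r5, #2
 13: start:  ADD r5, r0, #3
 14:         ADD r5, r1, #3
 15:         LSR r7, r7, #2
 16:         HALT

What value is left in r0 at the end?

22

MOV r5, #-2 → r5=-2
MOV r1, #6 → r1=6
MOV r0, #16 → r0=16
MOV r7, #23 → r7=23
OR r1, r1, #19 → r1=6|19=23
AND r0, r5, r1 → r0=(-2)&23=22
ADD r7, r7, #12 → r7=23+12=35
CMP r0, #24  (cmp 22,24)
BNE start: taken
ADD r5, r0, #3 → r5=22+3=25
ADD r5, r1, #3 → r5=23+3=26
LSR r7, r7, #2 → r7=35>>2=8
halt.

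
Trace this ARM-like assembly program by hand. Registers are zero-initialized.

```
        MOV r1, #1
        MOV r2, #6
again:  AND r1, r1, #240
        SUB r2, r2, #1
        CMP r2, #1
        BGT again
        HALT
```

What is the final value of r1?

r1=1
r2=6
r1=1&240=0
r2=6-1=5
CMP r2, #1  (cmp 5,1)
BGT again: taken
r1=0&240=0
r2=5-1=4
CMP r2, #1  (cmp 4,1)
BGT again: taken
r1=0&240=0
r2=4-1=3
CMP r2, #1  (cmp 3,1)
BGT again: taken
r1=0&240=0
r2=3-1=2
CMP r2, #1  (cmp 2,1)
BGT again: taken
r1=0&240=0
r2=2-1=1
CMP r2, #1  (cmp 1,1)
BGT again: not taken
halt.

0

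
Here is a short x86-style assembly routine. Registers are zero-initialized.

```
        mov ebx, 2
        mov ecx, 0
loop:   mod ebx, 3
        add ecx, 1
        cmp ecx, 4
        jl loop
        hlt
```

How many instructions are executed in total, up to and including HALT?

19

mov ebx, 2 → ebx=2
mov ecx, 0 → ecx=0
mod ebx, 3 → ebx=2%3=2
add ecx, 1 → ecx=0+1=1
cmp ecx, 4  (cmp 1,4)
jl loop: taken
mod ebx, 3 → ebx=2%3=2
add ecx, 1 → ecx=1+1=2
cmp ecx, 4  (cmp 2,4)
jl loop: taken
mod ebx, 3 → ebx=2%3=2
add ecx, 1 → ecx=2+1=3
cmp ecx, 4  (cmp 3,4)
jl loop: taken
mod ebx, 3 → ebx=2%3=2
add ecx, 1 → ecx=3+1=4
cmp ecx, 4  (cmp 4,4)
jl loop: not taken
halt.
Total executed instructions: 19.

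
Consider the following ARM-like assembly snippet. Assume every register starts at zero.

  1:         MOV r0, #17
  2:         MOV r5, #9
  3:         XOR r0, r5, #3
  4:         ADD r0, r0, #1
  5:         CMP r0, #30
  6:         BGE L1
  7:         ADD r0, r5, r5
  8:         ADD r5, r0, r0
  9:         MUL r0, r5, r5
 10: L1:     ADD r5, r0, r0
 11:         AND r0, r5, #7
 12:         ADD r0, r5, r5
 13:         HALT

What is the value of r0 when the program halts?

5184

r0=17
r5=9
r0=9^3=10
r0=10+1=11
CMP r0, #30  (cmp 11,30)
BGE L1: not taken
r0=9+9=18
r5=18+18=36
r0=36*36=1296
r5=1296+1296=2592
r0=2592&7=0
r0=2592+2592=5184
halt.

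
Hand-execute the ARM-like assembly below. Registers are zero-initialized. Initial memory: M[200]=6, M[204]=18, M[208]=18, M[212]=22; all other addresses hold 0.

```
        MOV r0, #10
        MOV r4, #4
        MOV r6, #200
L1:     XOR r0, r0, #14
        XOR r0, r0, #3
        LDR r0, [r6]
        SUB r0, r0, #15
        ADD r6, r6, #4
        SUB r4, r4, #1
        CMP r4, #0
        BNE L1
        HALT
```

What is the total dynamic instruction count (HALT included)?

r0=10
r4=4
r6=200
r0=10^14=4
r0=4^3=7
r0=M[200]=6
r0=6-15=-9
r6=200+4=204
r4=4-1=3
CMP r4, #0  (cmp 3,0)
BNE L1: taken
r0=(-9)^14=-7
r0=(-7)^3=-6
r0=M[204]=18
r0=18-15=3
r6=204+4=208
r4=3-1=2
CMP r4, #0  (cmp 2,0)
BNE L1: taken
r0=3^14=13
r0=13^3=14
r0=M[208]=18
r0=18-15=3
r6=208+4=212
r4=2-1=1
CMP r4, #0  (cmp 1,0)
BNE L1: taken
r0=3^14=13
r0=13^3=14
r0=M[212]=22
r0=22-15=7
r6=212+4=216
r4=1-1=0
CMP r4, #0  (cmp 0,0)
BNE L1: not taken
halt.
Total executed instructions: 36.

36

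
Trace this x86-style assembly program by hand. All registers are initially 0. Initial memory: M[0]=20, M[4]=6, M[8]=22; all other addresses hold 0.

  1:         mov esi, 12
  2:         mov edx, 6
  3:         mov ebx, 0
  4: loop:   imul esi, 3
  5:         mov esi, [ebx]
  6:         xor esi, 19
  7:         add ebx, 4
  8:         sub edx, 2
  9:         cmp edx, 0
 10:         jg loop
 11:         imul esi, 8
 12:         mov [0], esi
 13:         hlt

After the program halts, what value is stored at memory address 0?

40

mov esi, 12 → esi=12
mov edx, 6 → edx=6
mov ebx, 0 → ebx=0
imul esi, 3 → esi=12*3=36
mov esi, [ebx] → esi=M[0]=20
xor esi, 19 → esi=20^19=7
add ebx, 4 → ebx=0+4=4
sub edx, 2 → edx=6-2=4
cmp edx, 0  (cmp 4,0)
jg loop: taken
imul esi, 3 → esi=7*3=21
mov esi, [ebx] → esi=M[4]=6
xor esi, 19 → esi=6^19=21
add ebx, 4 → ebx=4+4=8
sub edx, 2 → edx=4-2=2
cmp edx, 0  (cmp 2,0)
jg loop: taken
imul esi, 3 → esi=21*3=63
mov esi, [ebx] → esi=M[8]=22
xor esi, 19 → esi=22^19=5
add ebx, 4 → ebx=8+4=12
sub edx, 2 → edx=2-2=0
cmp edx, 0  (cmp 0,0)
jg loop: not taken
imul esi, 8 → esi=5*8=40
mov [0], esi → M[0]=40
halt.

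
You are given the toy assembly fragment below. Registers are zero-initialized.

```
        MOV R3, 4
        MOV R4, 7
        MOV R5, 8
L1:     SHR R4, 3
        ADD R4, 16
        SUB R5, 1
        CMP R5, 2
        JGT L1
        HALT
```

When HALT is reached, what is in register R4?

after MOV R3, 4: R3=4
after MOV R4, 7: R4=7
after MOV R5, 8: R5=8
after SHR R4, 3: R4=7>>3=0
after ADD R4, 16: R4=0+16=16
after SUB R5, 1: R5=8-1=7
CMP R5, 2  (cmp 7,2)
JGT L1: taken
after SHR R4, 3: R4=16>>3=2
after ADD R4, 16: R4=2+16=18
after SUB R5, 1: R5=7-1=6
CMP R5, 2  (cmp 6,2)
JGT L1: taken
after SHR R4, 3: R4=18>>3=2
after ADD R4, 16: R4=2+16=18
after SUB R5, 1: R5=6-1=5
CMP R5, 2  (cmp 5,2)
JGT L1: taken
after SHR R4, 3: R4=18>>3=2
after ADD R4, 16: R4=2+16=18
after SUB R5, 1: R5=5-1=4
CMP R5, 2  (cmp 4,2)
JGT L1: taken
after SHR R4, 3: R4=18>>3=2
after ADD R4, 16: R4=2+16=18
after SUB R5, 1: R5=4-1=3
CMP R5, 2  (cmp 3,2)
JGT L1: taken
after SHR R4, 3: R4=18>>3=2
after ADD R4, 16: R4=2+16=18
after SUB R5, 1: R5=3-1=2
CMP R5, 2  (cmp 2,2)
JGT L1: not taken
halt.

18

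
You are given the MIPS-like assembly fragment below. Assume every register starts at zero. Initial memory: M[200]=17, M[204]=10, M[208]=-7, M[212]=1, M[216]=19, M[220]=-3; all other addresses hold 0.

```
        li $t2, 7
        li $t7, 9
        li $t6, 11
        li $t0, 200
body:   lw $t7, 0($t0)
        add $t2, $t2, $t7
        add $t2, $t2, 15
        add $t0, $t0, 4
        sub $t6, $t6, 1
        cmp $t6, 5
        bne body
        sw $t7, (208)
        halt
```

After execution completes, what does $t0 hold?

after li $t2, 7: $t2=7
after li $t7, 9: $t7=9
after li $t6, 11: $t6=11
after li $t0, 200: $t0=200
after lw $t7, 0($t0): $t7=M[200]=17
after add $t2, $t2, $t7: $t2=7+17=24
after add $t2, $t2, 15: $t2=24+15=39
after add $t0, $t0, 4: $t0=200+4=204
after sub $t6, $t6, 1: $t6=11-1=10
cmp $t6, 5  (cmp 10,5)
bne body: taken
after lw $t7, 0($t0): $t7=M[204]=10
after add $t2, $t2, $t7: $t2=39+10=49
after add $t2, $t2, 15: $t2=49+15=64
after add $t0, $t0, 4: $t0=204+4=208
after sub $t6, $t6, 1: $t6=10-1=9
cmp $t6, 5  (cmp 9,5)
bne body: taken
after lw $t7, 0($t0): $t7=M[208]=-7
after add $t2, $t2, $t7: $t2=64+(-7)=57
after add $t2, $t2, 15: $t2=57+15=72
after add $t0, $t0, 4: $t0=208+4=212
after sub $t6, $t6, 1: $t6=9-1=8
cmp $t6, 5  (cmp 8,5)
bne body: taken
after lw $t7, 0($t0): $t7=M[212]=1
after add $t2, $t2, $t7: $t2=72+1=73
after add $t2, $t2, 15: $t2=73+15=88
after add $t0, $t0, 4: $t0=212+4=216
after sub $t6, $t6, 1: $t6=8-1=7
cmp $t6, 5  (cmp 7,5)
bne body: taken
after lw $t7, 0($t0): $t7=M[216]=19
after add $t2, $t2, $t7: $t2=88+19=107
after add $t2, $t2, 15: $t2=107+15=122
after add $t0, $t0, 4: $t0=216+4=220
after sub $t6, $t6, 1: $t6=7-1=6
cmp $t6, 5  (cmp 6,5)
bne body: taken
after lw $t7, 0($t0): $t7=M[220]=-3
after add $t2, $t2, $t7: $t2=122+(-3)=119
after add $t2, $t2, 15: $t2=119+15=134
after add $t0, $t0, 4: $t0=220+4=224
after sub $t6, $t6, 1: $t6=6-1=5
cmp $t6, 5  (cmp 5,5)
bne body: not taken
sw $t7, (208) → M[208]=-3
halt.

224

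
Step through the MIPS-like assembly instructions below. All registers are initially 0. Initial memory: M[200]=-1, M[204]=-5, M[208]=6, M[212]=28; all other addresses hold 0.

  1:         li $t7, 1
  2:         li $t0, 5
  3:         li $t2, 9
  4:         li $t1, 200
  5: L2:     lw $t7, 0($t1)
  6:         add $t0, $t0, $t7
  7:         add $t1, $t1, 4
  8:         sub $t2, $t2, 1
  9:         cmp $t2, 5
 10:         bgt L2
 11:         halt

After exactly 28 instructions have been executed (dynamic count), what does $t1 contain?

li $t7, 1 → $t7=1
li $t0, 5 → $t0=5
li $t2, 9 → $t2=9
li $t1, 200 → $t1=200
lw $t7, 0($t1) → $t7=M[200]=-1
add $t0, $t0, $t7 → $t0=5+(-1)=4
add $t1, $t1, 4 → $t1=200+4=204
sub $t2, $t2, 1 → $t2=9-1=8
cmp $t2, 5  (cmp 8,5)
bgt L2: taken
lw $t7, 0($t1) → $t7=M[204]=-5
add $t0, $t0, $t7 → $t0=4+(-5)=-1
add $t1, $t1, 4 → $t1=204+4=208
sub $t2, $t2, 1 → $t2=8-1=7
cmp $t2, 5  (cmp 7,5)
bgt L2: taken
lw $t7, 0($t1) → $t7=M[208]=6
add $t0, $t0, $t7 → $t0=(-1)+6=5
add $t1, $t1, 4 → $t1=208+4=212
sub $t2, $t2, 1 → $t2=7-1=6
cmp $t2, 5  (cmp 6,5)
bgt L2: taken
lw $t7, 0($t1) → $t7=M[212]=28
add $t0, $t0, $t7 → $t0=5+28=33
add $t1, $t1, 4 → $t1=212+4=216
sub $t2, $t2, 1 → $t2=6-1=5
cmp $t2, 5  (cmp 5,5)
bgt L2: not taken
After step 28: $t1 = 216.

216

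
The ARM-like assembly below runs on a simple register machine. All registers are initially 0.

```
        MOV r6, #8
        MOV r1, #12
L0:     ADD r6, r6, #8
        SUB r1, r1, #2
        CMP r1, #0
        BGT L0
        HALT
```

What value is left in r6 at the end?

56

after MOV r6, #8: r6=8
after MOV r1, #12: r1=12
after ADD r6, r6, #8: r6=8+8=16
after SUB r1, r1, #2: r1=12-2=10
CMP r1, #0  (cmp 10,0)
BGT L0: taken
after ADD r6, r6, #8: r6=16+8=24
after SUB r1, r1, #2: r1=10-2=8
CMP r1, #0  (cmp 8,0)
BGT L0: taken
after ADD r6, r6, #8: r6=24+8=32
after SUB r1, r1, #2: r1=8-2=6
CMP r1, #0  (cmp 6,0)
BGT L0: taken
after ADD r6, r6, #8: r6=32+8=40
after SUB r1, r1, #2: r1=6-2=4
CMP r1, #0  (cmp 4,0)
BGT L0: taken
after ADD r6, r6, #8: r6=40+8=48
after SUB r1, r1, #2: r1=4-2=2
CMP r1, #0  (cmp 2,0)
BGT L0: taken
after ADD r6, r6, #8: r6=48+8=56
after SUB r1, r1, #2: r1=2-2=0
CMP r1, #0  (cmp 0,0)
BGT L0: not taken
halt.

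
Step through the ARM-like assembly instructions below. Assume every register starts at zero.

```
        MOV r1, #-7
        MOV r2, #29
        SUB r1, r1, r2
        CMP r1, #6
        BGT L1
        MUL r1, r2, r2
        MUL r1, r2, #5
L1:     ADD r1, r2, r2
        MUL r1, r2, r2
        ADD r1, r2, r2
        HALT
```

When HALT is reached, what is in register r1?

MOV r1, #-7 → r1=-7
MOV r2, #29 → r2=29
SUB r1, r1, r2 → r1=(-7)-29=-36
CMP r1, #6  (cmp -36,6)
BGT L1: not taken
MUL r1, r2, r2 → r1=29*29=841
MUL r1, r2, #5 → r1=29*5=145
ADD r1, r2, r2 → r1=29+29=58
MUL r1, r2, r2 → r1=29*29=841
ADD r1, r2, r2 → r1=29+29=58
halt.

58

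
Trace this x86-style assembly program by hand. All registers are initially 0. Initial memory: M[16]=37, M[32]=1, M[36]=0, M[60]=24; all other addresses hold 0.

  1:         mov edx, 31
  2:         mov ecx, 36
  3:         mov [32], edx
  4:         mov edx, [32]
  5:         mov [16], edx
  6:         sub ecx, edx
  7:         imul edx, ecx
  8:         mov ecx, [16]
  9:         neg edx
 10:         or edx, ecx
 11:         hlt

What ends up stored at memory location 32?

31

after mov edx, 31: edx=31
after mov ecx, 36: ecx=36
mov [32], edx → M[32]=31
after mov edx, [32]: edx=M[32]=31
mov [16], edx → M[16]=31
after sub ecx, edx: ecx=36-31=5
after imul edx, ecx: edx=31*5=155
after mov ecx, [16]: ecx=M[16]=31
after neg edx: edx=-(155)=-155
after or edx, ecx: edx=(-155)|31=-129
halt.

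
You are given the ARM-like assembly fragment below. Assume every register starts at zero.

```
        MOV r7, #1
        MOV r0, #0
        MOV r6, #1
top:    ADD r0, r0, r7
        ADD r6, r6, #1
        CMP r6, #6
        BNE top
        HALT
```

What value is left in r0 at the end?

r7=1
r0=0
r6=1
r0=0+1=1
r6=1+1=2
CMP r6, #6  (cmp 2,6)
BNE top: taken
r0=1+1=2
r6=2+1=3
CMP r6, #6  (cmp 3,6)
BNE top: taken
r0=2+1=3
r6=3+1=4
CMP r6, #6  (cmp 4,6)
BNE top: taken
r0=3+1=4
r6=4+1=5
CMP r6, #6  (cmp 5,6)
BNE top: taken
r0=4+1=5
r6=5+1=6
CMP r6, #6  (cmp 6,6)
BNE top: not taken
halt.

5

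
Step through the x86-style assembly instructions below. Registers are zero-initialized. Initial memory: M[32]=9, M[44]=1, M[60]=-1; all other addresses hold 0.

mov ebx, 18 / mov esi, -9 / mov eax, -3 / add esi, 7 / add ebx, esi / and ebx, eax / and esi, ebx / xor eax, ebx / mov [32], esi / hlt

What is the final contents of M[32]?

16

mov ebx, 18 → ebx=18
mov esi, -9 → esi=-9
mov eax, -3 → eax=-3
add esi, 7 → esi=(-9)+7=-2
add ebx, esi → ebx=18+(-2)=16
and ebx, eax → ebx=16&(-3)=16
and esi, ebx → esi=(-2)&16=16
xor eax, ebx → eax=(-3)^16=-19
mov [32], esi → M[32]=16
halt.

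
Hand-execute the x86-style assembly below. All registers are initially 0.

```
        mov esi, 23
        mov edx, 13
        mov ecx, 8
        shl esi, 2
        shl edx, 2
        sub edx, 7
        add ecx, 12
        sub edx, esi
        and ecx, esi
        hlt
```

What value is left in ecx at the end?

20

after mov esi, 23: esi=23
after mov edx, 13: edx=13
after mov ecx, 8: ecx=8
after shl esi, 2: esi=23<<2=92
after shl edx, 2: edx=13<<2=52
after sub edx, 7: edx=52-7=45
after add ecx, 12: ecx=8+12=20
after sub edx, esi: edx=45-92=-47
after and ecx, esi: ecx=20&92=20
halt.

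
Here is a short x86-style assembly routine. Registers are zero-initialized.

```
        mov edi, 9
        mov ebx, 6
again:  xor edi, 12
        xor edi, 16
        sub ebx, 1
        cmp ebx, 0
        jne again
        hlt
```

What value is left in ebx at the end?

0

mov edi, 9 → edi=9
mov ebx, 6 → ebx=6
xor edi, 12 → edi=9^12=5
xor edi, 16 → edi=5^16=21
sub ebx, 1 → ebx=6-1=5
cmp ebx, 0  (cmp 5,0)
jne again: taken
xor edi, 12 → edi=21^12=25
xor edi, 16 → edi=25^16=9
sub ebx, 1 → ebx=5-1=4
cmp ebx, 0  (cmp 4,0)
jne again: taken
xor edi, 12 → edi=9^12=5
xor edi, 16 → edi=5^16=21
sub ebx, 1 → ebx=4-1=3
cmp ebx, 0  (cmp 3,0)
jne again: taken
xor edi, 12 → edi=21^12=25
xor edi, 16 → edi=25^16=9
sub ebx, 1 → ebx=3-1=2
cmp ebx, 0  (cmp 2,0)
jne again: taken
xor edi, 12 → edi=9^12=5
xor edi, 16 → edi=5^16=21
sub ebx, 1 → ebx=2-1=1
cmp ebx, 0  (cmp 1,0)
jne again: taken
xor edi, 12 → edi=21^12=25
xor edi, 16 → edi=25^16=9
sub ebx, 1 → ebx=1-1=0
cmp ebx, 0  (cmp 0,0)
jne again: not taken
halt.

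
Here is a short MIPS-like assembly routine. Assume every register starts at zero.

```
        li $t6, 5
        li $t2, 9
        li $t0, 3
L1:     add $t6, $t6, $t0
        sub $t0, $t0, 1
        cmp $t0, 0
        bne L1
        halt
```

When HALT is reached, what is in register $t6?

after li $t6, 5: $t6=5
after li $t2, 9: $t2=9
after li $t0, 3: $t0=3
after add $t6, $t6, $t0: $t6=5+3=8
after sub $t0, $t0, 1: $t0=3-1=2
cmp $t0, 0  (cmp 2,0)
bne L1: taken
after add $t6, $t6, $t0: $t6=8+2=10
after sub $t0, $t0, 1: $t0=2-1=1
cmp $t0, 0  (cmp 1,0)
bne L1: taken
after add $t6, $t6, $t0: $t6=10+1=11
after sub $t0, $t0, 1: $t0=1-1=0
cmp $t0, 0  (cmp 0,0)
bne L1: not taken
halt.

11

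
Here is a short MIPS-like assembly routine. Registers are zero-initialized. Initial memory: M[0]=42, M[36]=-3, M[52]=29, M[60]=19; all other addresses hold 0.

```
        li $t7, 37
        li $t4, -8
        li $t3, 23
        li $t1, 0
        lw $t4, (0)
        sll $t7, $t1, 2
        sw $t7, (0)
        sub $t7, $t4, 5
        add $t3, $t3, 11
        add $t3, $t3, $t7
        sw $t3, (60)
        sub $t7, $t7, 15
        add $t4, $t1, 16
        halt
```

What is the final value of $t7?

$t7=37
$t4=-8
$t3=23
$t1=0
$t4=M[0]=42
$t7=0<<2=0
sw $t7, (0) → M[0]=0
$t7=42-5=37
$t3=23+11=34
$t3=34+37=71
sw $t3, (60) → M[60]=71
$t7=37-15=22
$t4=0+16=16
halt.

22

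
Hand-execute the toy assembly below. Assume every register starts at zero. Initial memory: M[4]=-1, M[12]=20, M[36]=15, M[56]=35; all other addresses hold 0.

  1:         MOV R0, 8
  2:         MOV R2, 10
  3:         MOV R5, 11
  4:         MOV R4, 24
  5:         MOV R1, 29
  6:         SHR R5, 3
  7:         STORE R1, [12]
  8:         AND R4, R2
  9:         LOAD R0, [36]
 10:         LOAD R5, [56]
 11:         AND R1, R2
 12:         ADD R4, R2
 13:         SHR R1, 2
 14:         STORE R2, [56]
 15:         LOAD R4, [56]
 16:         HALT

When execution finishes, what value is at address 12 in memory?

MOV R0, 8 → R0=8
MOV R2, 10 → R2=10
MOV R5, 11 → R5=11
MOV R4, 24 → R4=24
MOV R1, 29 → R1=29
SHR R5, 3 → R5=11>>3=1
STORE R1, [12] → M[12]=29
AND R4, R2 → R4=24&10=8
LOAD R0, [36] → R0=M[36]=15
LOAD R5, [56] → R5=M[56]=35
AND R1, R2 → R1=29&10=8
ADD R4, R2 → R4=8+10=18
SHR R1, 2 → R1=8>>2=2
STORE R2, [56] → M[56]=10
LOAD R4, [56] → R4=M[56]=10
halt.

29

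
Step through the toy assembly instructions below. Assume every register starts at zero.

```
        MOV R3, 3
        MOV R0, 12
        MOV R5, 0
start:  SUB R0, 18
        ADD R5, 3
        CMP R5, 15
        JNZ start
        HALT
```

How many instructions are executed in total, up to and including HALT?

R3=3
R0=12
R5=0
R0=12-18=-6
R5=0+3=3
CMP R5, 15  (cmp 3,15)
JNZ start: taken
R0=(-6)-18=-24
R5=3+3=6
CMP R5, 15  (cmp 6,15)
JNZ start: taken
R0=(-24)-18=-42
R5=6+3=9
CMP R5, 15  (cmp 9,15)
JNZ start: taken
R0=(-42)-18=-60
R5=9+3=12
CMP R5, 15  (cmp 12,15)
JNZ start: taken
R0=(-60)-18=-78
R5=12+3=15
CMP R5, 15  (cmp 15,15)
JNZ start: not taken
halt.
Total executed instructions: 24.

24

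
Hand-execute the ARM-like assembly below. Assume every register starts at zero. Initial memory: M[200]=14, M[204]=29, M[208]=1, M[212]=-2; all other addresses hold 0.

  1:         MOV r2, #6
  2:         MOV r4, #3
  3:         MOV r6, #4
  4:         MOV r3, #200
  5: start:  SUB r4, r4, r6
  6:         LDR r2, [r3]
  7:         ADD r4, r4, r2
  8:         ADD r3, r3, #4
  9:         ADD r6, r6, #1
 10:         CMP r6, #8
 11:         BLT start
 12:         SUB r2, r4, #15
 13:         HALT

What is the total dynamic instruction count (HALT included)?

MOV r2, #6 → r2=6
MOV r4, #3 → r4=3
MOV r6, #4 → r6=4
MOV r3, #200 → r3=200
SUB r4, r4, r6 → r4=3-4=-1
LDR r2, [r3] → r2=M[200]=14
ADD r4, r4, r2 → r4=(-1)+14=13
ADD r3, r3, #4 → r3=200+4=204
ADD r6, r6, #1 → r6=4+1=5
CMP r6, #8  (cmp 5,8)
BLT start: taken
SUB r4, r4, r6 → r4=13-5=8
LDR r2, [r3] → r2=M[204]=29
ADD r4, r4, r2 → r4=8+29=37
ADD r3, r3, #4 → r3=204+4=208
ADD r6, r6, #1 → r6=5+1=6
CMP r6, #8  (cmp 6,8)
BLT start: taken
SUB r4, r4, r6 → r4=37-6=31
LDR r2, [r3] → r2=M[208]=1
ADD r4, r4, r2 → r4=31+1=32
ADD r3, r3, #4 → r3=208+4=212
ADD r6, r6, #1 → r6=6+1=7
CMP r6, #8  (cmp 7,8)
BLT start: taken
SUB r4, r4, r6 → r4=32-7=25
LDR r2, [r3] → r2=M[212]=-2
ADD r4, r4, r2 → r4=25+(-2)=23
ADD r3, r3, #4 → r3=212+4=216
ADD r6, r6, #1 → r6=7+1=8
CMP r6, #8  (cmp 8,8)
BLT start: not taken
SUB r2, r4, #15 → r2=23-15=8
halt.
Total executed instructions: 34.

34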